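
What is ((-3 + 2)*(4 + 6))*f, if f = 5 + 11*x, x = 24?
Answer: -2690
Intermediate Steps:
f = 269 (f = 5 + 11*24 = 5 + 264 = 269)
((-3 + 2)*(4 + 6))*f = ((-3 + 2)*(4 + 6))*269 = -1*10*269 = -10*269 = -2690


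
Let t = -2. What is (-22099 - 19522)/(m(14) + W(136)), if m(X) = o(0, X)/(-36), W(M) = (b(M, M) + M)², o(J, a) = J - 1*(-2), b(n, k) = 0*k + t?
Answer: -749178/323207 ≈ -2.3180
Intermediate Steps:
b(n, k) = -2 (b(n, k) = 0*k - 2 = 0 - 2 = -2)
o(J, a) = 2 + J (o(J, a) = J + 2 = 2 + J)
W(M) = (-2 + M)²
m(X) = -1/18 (m(X) = (2 + 0)/(-36) = 2*(-1/36) = -1/18)
(-22099 - 19522)/(m(14) + W(136)) = (-22099 - 19522)/(-1/18 + (-2 + 136)²) = -41621/(-1/18 + 134²) = -41621/(-1/18 + 17956) = -41621/323207/18 = -41621*18/323207 = -749178/323207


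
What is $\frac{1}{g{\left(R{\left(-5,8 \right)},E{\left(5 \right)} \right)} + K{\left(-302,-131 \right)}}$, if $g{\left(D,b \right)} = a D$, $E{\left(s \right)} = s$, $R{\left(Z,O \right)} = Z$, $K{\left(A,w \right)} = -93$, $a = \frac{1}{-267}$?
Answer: $- \frac{267}{24826} \approx -0.010755$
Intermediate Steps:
$a = - \frac{1}{267} \approx -0.0037453$
$g{\left(D,b \right)} = - \frac{D}{267}$
$\frac{1}{g{\left(R{\left(-5,8 \right)},E{\left(5 \right)} \right)} + K{\left(-302,-131 \right)}} = \frac{1}{\left(- \frac{1}{267}\right) \left(-5\right) - 93} = \frac{1}{\frac{5}{267} - 93} = \frac{1}{- \frac{24826}{267}} = - \frac{267}{24826}$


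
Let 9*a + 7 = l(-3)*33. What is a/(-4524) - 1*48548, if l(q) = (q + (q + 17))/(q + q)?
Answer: -146420763/3016 ≈ -48548.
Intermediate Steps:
l(q) = (17 + 2*q)/(2*q) (l(q) = (q + (17 + q))/((2*q)) = (17 + 2*q)*(1/(2*q)) = (17 + 2*q)/(2*q))
a = -15/2 (a = -7/9 + (((17/2 - 3)/(-3))*33)/9 = -7/9 + (-⅓*11/2*33)/9 = -7/9 + (-11/6*33)/9 = -7/9 + (⅑)*(-121/2) = -7/9 - 121/18 = -15/2 ≈ -7.5000)
a/(-4524) - 1*48548 = -15/2/(-4524) - 1*48548 = -15/2*(-1/4524) - 48548 = 5/3016 - 48548 = -146420763/3016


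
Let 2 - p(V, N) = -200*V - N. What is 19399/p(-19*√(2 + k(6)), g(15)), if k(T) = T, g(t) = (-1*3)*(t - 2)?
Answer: 717763/115518631 - 147432400*√2/115518631 ≈ -1.7987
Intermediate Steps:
g(t) = 6 - 3*t (g(t) = -3*(-2 + t) = 6 - 3*t)
p(V, N) = 2 + N + 200*V (p(V, N) = 2 - (-200*V - N) = 2 - (-N - 200*V) = 2 + (N + 200*V) = 2 + N + 200*V)
19399/p(-19*√(2 + k(6)), g(15)) = 19399/(2 + (6 - 3*15) + 200*(-19*√(2 + 6))) = 19399/(2 + (6 - 45) + 200*(-38*√2)) = 19399/(2 - 39 + 200*(-38*√2)) = 19399/(2 - 39 - 7600*√2) = 19399/(-37 - 7600*√2)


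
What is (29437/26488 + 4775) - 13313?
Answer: -226125107/26488 ≈ -8536.9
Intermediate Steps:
(29437/26488 + 4775) - 13313 = 126509637/26488 - 13313 = -226125107/26488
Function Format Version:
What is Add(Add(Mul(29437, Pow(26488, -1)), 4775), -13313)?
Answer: Rational(-226125107, 26488) ≈ -8536.9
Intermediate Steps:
Add(Add(Mul(29437, Pow(26488, -1)), 4775), -13313) = Add(Add(Mul(29437, Rational(1, 26488)), 4775), -13313) = Add(Add(Rational(29437, 26488), 4775), -13313) = Add(Rational(126509637, 26488), -13313) = Rational(-226125107, 26488)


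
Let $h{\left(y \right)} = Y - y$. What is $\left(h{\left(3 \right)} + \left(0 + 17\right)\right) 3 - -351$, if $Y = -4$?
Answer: $381$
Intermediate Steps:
$h{\left(y \right)} = -4 - y$
$\left(h{\left(3 \right)} + \left(0 + 17\right)\right) 3 - -351 = \left(\left(-4 - 3\right) + \left(0 + 17\right)\right) 3 - -351 = \left(\left(-4 - 3\right) + 17\right) 3 + 351 = \left(-7 + 17\right) 3 + 351 = 10 \cdot 3 + 351 = 30 + 351 = 381$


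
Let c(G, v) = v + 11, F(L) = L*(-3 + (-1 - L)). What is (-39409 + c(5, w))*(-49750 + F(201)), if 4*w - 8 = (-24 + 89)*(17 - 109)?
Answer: 3719240905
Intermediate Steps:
w = -1493 (w = 2 + ((-24 + 89)*(17 - 109))/4 = 2 + (65*(-92))/4 = 2 + (1/4)*(-5980) = 2 - 1495 = -1493)
F(L) = L*(-4 - L)
c(G, v) = 11 + v
(-39409 + c(5, w))*(-49750 + F(201)) = (-39409 + (11 - 1493))*(-49750 - 1*201*(4 + 201)) = (-39409 - 1482)*(-49750 - 1*201*205) = -40891*(-49750 - 41205) = -40891*(-90955) = 3719240905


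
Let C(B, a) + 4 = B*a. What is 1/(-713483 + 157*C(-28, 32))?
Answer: -1/854783 ≈ -1.1699e-6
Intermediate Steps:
C(B, a) = -4 + B*a
1/(-713483 + 157*C(-28, 32)) = 1/(-713483 + 157*(-4 - 28*32)) = 1/(-713483 + 157*(-4 - 896)) = 1/(-713483 + 157*(-900)) = 1/(-713483 - 141300) = 1/(-854783) = -1/854783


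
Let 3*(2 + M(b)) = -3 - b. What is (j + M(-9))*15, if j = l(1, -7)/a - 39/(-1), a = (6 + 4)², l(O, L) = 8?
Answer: 2931/5 ≈ 586.20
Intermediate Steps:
M(b) = -3 - b/3 (M(b) = -2 + (-3 - b)/3 = -2 + (-1 - b/3) = -3 - b/3)
a = 100 (a = 10² = 100)
j = 977/25 (j = 8/100 - 39/(-1) = 8*(1/100) - 39*(-1) = 2/25 + 39 = 977/25 ≈ 39.080)
(j + M(-9))*15 = (977/25 + (-3 - ⅓*(-9)))*15 = (977/25 + (-3 + 3))*15 = (977/25 + 0)*15 = (977/25)*15 = 2931/5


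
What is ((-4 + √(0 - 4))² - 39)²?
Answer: 473 + 864*I ≈ 473.0 + 864.0*I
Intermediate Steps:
((-4 + √(0 - 4))² - 39)² = ((-4 + √(-4))² - 39)² = ((-4 + 2*I)² - 39)² = (-39 + (-4 + 2*I)²)²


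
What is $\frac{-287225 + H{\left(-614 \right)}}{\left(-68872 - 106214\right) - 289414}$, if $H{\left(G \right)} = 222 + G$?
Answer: $\frac{287617}{464500} \approx 0.6192$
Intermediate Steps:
$\frac{-287225 + H{\left(-614 \right)}}{\left(-68872 - 106214\right) - 289414} = \frac{-287225 + \left(222 - 614\right)}{\left(-68872 - 106214\right) - 289414} = \frac{-287225 - 392}{-175086 - 289414} = - \frac{287617}{-464500} = \left(-287617\right) \left(- \frac{1}{464500}\right) = \frac{287617}{464500}$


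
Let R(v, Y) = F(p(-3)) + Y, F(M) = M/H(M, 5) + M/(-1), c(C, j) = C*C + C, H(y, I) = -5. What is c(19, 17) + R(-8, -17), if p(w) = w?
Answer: 1833/5 ≈ 366.60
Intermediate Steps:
c(C, j) = C + C² (c(C, j) = C² + C = C + C²)
F(M) = -6*M/5 (F(M) = M/(-5) + M/(-1) = M*(-⅕) + M*(-1) = -M/5 - M = -6*M/5)
R(v, Y) = 18/5 + Y (R(v, Y) = -6/5*(-3) + Y = 18/5 + Y)
c(19, 17) + R(-8, -17) = 19*(1 + 19) + (18/5 - 17) = 19*20 - 67/5 = 380 - 67/5 = 1833/5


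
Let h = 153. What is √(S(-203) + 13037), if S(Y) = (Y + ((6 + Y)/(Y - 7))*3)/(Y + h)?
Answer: √1597522955/350 ≈ 114.20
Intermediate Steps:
S(Y) = (Y + 3*(6 + Y)/(-7 + Y))/(153 + Y) (S(Y) = (Y + ((6 + Y)/(Y - 7))*3)/(Y + 153) = (Y + ((6 + Y)/(-7 + Y))*3)/(153 + Y) = (Y + 3*(6 + Y)/(-7 + Y))/(153 + Y))
√(S(-203) + 13037) = √((18 + (-203)² - 4*(-203))/(-1071 + (-203)² + 146*(-203)) + 13037) = √((18 + 41209 + 812)/(-1071 + 41209 - 29638) + 13037) = √(42039/10500 + 13037) = √((1/10500)*42039 + 13037) = √(14013/3500 + 13037) = √(45643513/3500) = √1597522955/350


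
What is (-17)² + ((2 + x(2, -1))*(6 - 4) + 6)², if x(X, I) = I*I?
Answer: 433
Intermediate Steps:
x(X, I) = I²
(-17)² + ((2 + x(2, -1))*(6 - 4) + 6)² = (-17)² + ((2 + (-1)²)*(6 - 4) + 6)² = 289 + ((2 + 1)*2 + 6)² = 289 + (3*2 + 6)² = 289 + (6 + 6)² = 289 + 12² = 289 + 144 = 433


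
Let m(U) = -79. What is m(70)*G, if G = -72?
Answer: 5688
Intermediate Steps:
m(70)*G = -79*(-72) = 5688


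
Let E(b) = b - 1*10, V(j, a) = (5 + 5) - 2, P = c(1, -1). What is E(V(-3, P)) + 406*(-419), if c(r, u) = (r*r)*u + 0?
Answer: -170116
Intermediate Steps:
c(r, u) = u*r**2 (c(r, u) = r**2*u + 0 = u*r**2 + 0 = u*r**2)
P = -1 (P = -1*1**2 = -1*1 = -1)
V(j, a) = 8 (V(j, a) = 10 - 2 = 8)
E(b) = -10 + b (E(b) = b - 10 = -10 + b)
E(V(-3, P)) + 406*(-419) = (-10 + 8) + 406*(-419) = -2 - 170114 = -170116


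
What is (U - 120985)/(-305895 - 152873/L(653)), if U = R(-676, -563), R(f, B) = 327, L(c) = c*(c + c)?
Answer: 102899314244/260872914983 ≈ 0.39444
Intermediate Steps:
L(c) = 2*c² (L(c) = c*(2*c) = 2*c²)
U = 327
(U - 120985)/(-305895 - 152873/L(653)) = (327 - 120985)/(-305895 - 152873/(2*653²)) = -120658/(-305895 - 152873/(2*426409)) = -120658/(-305895 - 152873/852818) = -120658/(-260872914983/852818) = -120658*(-852818/260872914983) = 102899314244/260872914983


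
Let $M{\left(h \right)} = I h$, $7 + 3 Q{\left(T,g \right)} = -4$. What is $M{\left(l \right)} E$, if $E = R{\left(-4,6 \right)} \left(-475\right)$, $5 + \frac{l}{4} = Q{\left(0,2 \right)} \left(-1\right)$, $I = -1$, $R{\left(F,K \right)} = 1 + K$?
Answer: $- \frac{53200}{3} \approx -17733.0$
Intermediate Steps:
$Q{\left(T,g \right)} = - \frac{11}{3}$ ($Q{\left(T,g \right)} = - \frac{7}{3} + \frac{1}{3} \left(-4\right) = - \frac{7}{3} - \frac{4}{3} = - \frac{11}{3}$)
$l = - \frac{16}{3}$ ($l = -20 + 4 \left(\left(- \frac{11}{3}\right) \left(-1\right)\right) = -20 + 4 \cdot \frac{11}{3} = -20 + \frac{44}{3} = - \frac{16}{3} \approx -5.3333$)
$M{\left(h \right)} = - h$
$E = -3325$ ($E = \left(1 + 6\right) \left(-475\right) = 7 \left(-475\right) = -3325$)
$M{\left(l \right)} E = \left(-1\right) \left(- \frac{16}{3}\right) \left(-3325\right) = \frac{16}{3} \left(-3325\right) = - \frac{53200}{3}$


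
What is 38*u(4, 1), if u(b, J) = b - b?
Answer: 0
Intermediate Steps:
u(b, J) = 0
38*u(4, 1) = 38*0 = 0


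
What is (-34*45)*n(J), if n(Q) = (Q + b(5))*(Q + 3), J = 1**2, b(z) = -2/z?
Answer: -3672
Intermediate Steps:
J = 1
n(Q) = (3 + Q)*(-2/5 + Q) (n(Q) = (Q - 2/5)*(Q + 3) = (Q - 2*1/5)*(3 + Q) = (Q - 2/5)*(3 + Q) = (-2/5 + Q)*(3 + Q) = (3 + Q)*(-2/5 + Q))
(-34*45)*n(J) = (-34*45)*(-6/5 + 1**2 + (13/5)*1) = -1530*(-6/5 + 1 + 13/5) = -1530*12/5 = -3672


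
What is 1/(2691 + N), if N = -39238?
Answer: -1/36547 ≈ -2.7362e-5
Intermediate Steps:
1/(2691 + N) = 1/(2691 - 39238) = 1/(-36547) = -1/36547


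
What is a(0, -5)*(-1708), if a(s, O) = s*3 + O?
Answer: 8540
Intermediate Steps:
a(s, O) = O + 3*s (a(s, O) = 3*s + O = O + 3*s)
a(0, -5)*(-1708) = (-5 + 3*0)*(-1708) = (-5 + 0)*(-1708) = -5*(-1708) = 8540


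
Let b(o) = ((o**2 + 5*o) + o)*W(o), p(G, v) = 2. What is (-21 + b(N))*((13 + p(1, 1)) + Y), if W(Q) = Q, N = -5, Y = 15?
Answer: 120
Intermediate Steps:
b(o) = o*(o**2 + 6*o) (b(o) = ((o**2 + 5*o) + o)*o = (o**2 + 6*o)*o = o*(o**2 + 6*o))
(-21 + b(N))*((13 + p(1, 1)) + Y) = (-21 + (-5)**2*(6 - 5))*((13 + 2) + 15) = (-21 + 25*1)*(15 + 15) = (-21 + 25)*30 = 4*30 = 120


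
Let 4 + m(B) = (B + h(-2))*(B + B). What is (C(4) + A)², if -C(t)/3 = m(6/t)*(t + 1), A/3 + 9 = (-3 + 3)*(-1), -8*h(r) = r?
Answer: 33489/16 ≈ 2093.1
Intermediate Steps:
h(r) = -r/8
m(B) = -4 + 2*B*(¼ + B) (m(B) = -4 + (B - ⅛*(-2))*(B + B) = -4 + (B + ¼)*(2*B) = -4 + (¼ + B)*(2*B) = -4 + 2*B*(¼ + B))
A = -27 (A = -27 + 3*((-3 + 3)*(-1)) = -27 + 3*(0*(-1)) = -27 + 3*0 = -27 + 0 = -27)
C(t) = -3*(1 + t)*(-4 + 3/t + 72/t²) (C(t) = -3*(-4 + (6/t)/2 + 2*(6/t)²)*(t + 1) = -3*(-4 + 3/t + 2*(36/t²))*(1 + t) = -3*(-4 + 3/t + 72/t²)*(1 + t) = -3*(1 + t)*(-4 + 3/t + 72/t²))
(C(4) + A)² = ((3 - 225/4 - 216/4² + 12*4) - 27)² = ((3 - 225*¼ - 216*1/16 + 48) - 27)² = ((3 - 225/4 - 27/2 + 48) - 27)² = (-75/4 - 27)² = (-183/4)² = 33489/16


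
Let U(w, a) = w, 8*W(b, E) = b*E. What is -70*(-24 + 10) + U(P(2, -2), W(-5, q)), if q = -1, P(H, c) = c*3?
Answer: 974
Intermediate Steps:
P(H, c) = 3*c
W(b, E) = E*b/8 (W(b, E) = (b*E)/8 = (E*b)/8 = E*b/8)
-70*(-24 + 10) + U(P(2, -2), W(-5, q)) = -70*(-24 + 10) + 3*(-2) = -70*(-14) - 6 = 980 - 6 = 974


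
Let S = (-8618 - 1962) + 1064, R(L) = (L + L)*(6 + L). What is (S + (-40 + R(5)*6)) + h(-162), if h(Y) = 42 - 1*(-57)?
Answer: -8797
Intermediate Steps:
h(Y) = 99 (h(Y) = 42 + 57 = 99)
R(L) = 2*L*(6 + L) (R(L) = (2*L)*(6 + L) = 2*L*(6 + L))
S = -9516 (S = -10580 + 1064 = -9516)
(S + (-40 + R(5)*6)) + h(-162) = (-9516 + (-40 + (2*5*(6 + 5))*6)) + 99 = (-9516 + (-40 + (2*5*11)*6)) + 99 = (-9516 + (-40 + 110*6)) + 99 = (-9516 + (-40 + 660)) + 99 = (-9516 + 620) + 99 = -8896 + 99 = -8797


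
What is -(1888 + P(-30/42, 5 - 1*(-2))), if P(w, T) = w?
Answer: -13211/7 ≈ -1887.3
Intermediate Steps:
-(1888 + P(-30/42, 5 - 1*(-2))) = -(1888 - 30/42) = -(1888 - 30*1/42) = -(1888 - 5/7) = -1*13211/7 = -13211/7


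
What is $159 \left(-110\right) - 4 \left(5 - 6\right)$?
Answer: $-17486$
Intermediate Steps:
$159 \left(-110\right) - 4 \left(5 - 6\right) = -17490 - -4 = -17490 + 4 = -17486$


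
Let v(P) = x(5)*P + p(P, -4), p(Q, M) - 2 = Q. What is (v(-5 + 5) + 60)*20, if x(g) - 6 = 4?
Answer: 1240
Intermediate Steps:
x(g) = 10 (x(g) = 6 + 4 = 10)
p(Q, M) = 2 + Q
v(P) = 2 + 11*P (v(P) = 10*P + (2 + P) = 2 + 11*P)
(v(-5 + 5) + 60)*20 = ((2 + 11*(-5 + 5)) + 60)*20 = ((2 + 11*0) + 60)*20 = ((2 + 0) + 60)*20 = (2 + 60)*20 = 62*20 = 1240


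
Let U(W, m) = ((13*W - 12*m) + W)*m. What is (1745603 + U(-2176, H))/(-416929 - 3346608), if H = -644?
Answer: -16387587/3763537 ≈ -4.3543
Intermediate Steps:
U(W, m) = m*(-12*m + 14*W) (U(W, m) = ((-12*m + 13*W) + W)*m = (-12*m + 14*W)*m = m*(-12*m + 14*W))
(1745603 + U(-2176, H))/(-416929 - 3346608) = (1745603 + 2*(-644)*(-6*(-644) + 7*(-2176)))/(-416929 - 3346608) = (1745603 + 2*(-644)*(3864 - 15232))/(-3763537) = (1745603 + 2*(-644)*(-11368))*(-1/3763537) = (1745603 + 14641984)*(-1/3763537) = 16387587*(-1/3763537) = -16387587/3763537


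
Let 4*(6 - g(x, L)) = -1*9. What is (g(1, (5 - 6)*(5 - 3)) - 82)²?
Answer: 87025/16 ≈ 5439.1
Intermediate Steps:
g(x, L) = 33/4 (g(x, L) = 6 - (-1)*9/4 = 6 - ¼*(-9) = 6 + 9/4 = 33/4)
(g(1, (5 - 6)*(5 - 3)) - 82)² = (33/4 - 82)² = (-295/4)² = 87025/16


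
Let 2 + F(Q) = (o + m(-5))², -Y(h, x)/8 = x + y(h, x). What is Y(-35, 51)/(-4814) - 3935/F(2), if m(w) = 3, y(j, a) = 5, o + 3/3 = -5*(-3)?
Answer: -9407257/690809 ≈ -13.618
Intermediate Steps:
o = 14 (o = -1 - 5*(-3) = -1 + 15 = 14)
Y(h, x) = -40 - 8*x (Y(h, x) = -8*(x + 5) = -8*(5 + x) = -40 - 8*x)
F(Q) = 287 (F(Q) = -2 + (14 + 3)² = -2 + 17² = -2 + 289 = 287)
Y(-35, 51)/(-4814) - 3935/F(2) = (-40 - 8*51)/(-4814) - 3935/287 = (-40 - 408)*(-1/4814) - 3935*1/287 = -448*(-1/4814) - 3935/287 = 224/2407 - 3935/287 = -9407257/690809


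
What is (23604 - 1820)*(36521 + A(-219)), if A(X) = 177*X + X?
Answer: -53610424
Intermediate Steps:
A(X) = 178*X
(23604 - 1820)*(36521 + A(-219)) = (23604 - 1820)*(36521 + 178*(-219)) = 21784*(36521 - 38982) = 21784*(-2461) = -53610424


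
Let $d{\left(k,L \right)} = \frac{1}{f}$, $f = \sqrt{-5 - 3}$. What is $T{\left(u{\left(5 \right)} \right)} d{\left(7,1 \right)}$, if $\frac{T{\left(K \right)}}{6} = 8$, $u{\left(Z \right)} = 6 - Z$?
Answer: $- 12 i \sqrt{2} \approx - 16.971 i$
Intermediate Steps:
$f = 2 i \sqrt{2}$ ($f = \sqrt{-8} = 2 i \sqrt{2} \approx 2.8284 i$)
$T{\left(K \right)} = 48$ ($T{\left(K \right)} = 6 \cdot 8 = 48$)
$d{\left(k,L \right)} = - \frac{i \sqrt{2}}{4}$ ($d{\left(k,L \right)} = \frac{1}{2 i \sqrt{2}} = - \frac{i \sqrt{2}}{4}$)
$T{\left(u{\left(5 \right)} \right)} d{\left(7,1 \right)} = 48 \left(- \frac{i \sqrt{2}}{4}\right) = - 12 i \sqrt{2}$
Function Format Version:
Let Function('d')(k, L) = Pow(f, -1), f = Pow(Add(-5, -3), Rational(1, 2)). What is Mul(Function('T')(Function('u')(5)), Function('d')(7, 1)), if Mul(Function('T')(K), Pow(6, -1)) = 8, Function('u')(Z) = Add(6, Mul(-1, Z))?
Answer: Mul(-12, I, Pow(2, Rational(1, 2))) ≈ Mul(-16.971, I)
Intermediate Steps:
f = Mul(2, I, Pow(2, Rational(1, 2))) (f = Pow(-8, Rational(1, 2)) = Mul(2, I, Pow(2, Rational(1, 2))) ≈ Mul(2.8284, I))
Function('T')(K) = 48 (Function('T')(K) = Mul(6, 8) = 48)
Function('d')(k, L) = Mul(Rational(-1, 4), I, Pow(2, Rational(1, 2))) (Function('d')(k, L) = Pow(Mul(2, I, Pow(2, Rational(1, 2))), -1) = Mul(Rational(-1, 4), I, Pow(2, Rational(1, 2))))
Mul(Function('T')(Function('u')(5)), Function('d')(7, 1)) = Mul(48, Mul(Rational(-1, 4), I, Pow(2, Rational(1, 2)))) = Mul(-12, I, Pow(2, Rational(1, 2)))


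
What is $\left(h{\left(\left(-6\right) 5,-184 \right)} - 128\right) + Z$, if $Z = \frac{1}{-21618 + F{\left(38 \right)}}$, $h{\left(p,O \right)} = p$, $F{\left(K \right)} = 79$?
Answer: $- \frac{3403163}{21539} \approx -158.0$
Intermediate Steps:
$Z = - \frac{1}{21539}$ ($Z = \frac{1}{-21618 + 79} = \frac{1}{-21539} = - \frac{1}{21539} \approx -4.6427 \cdot 10^{-5}$)
$\left(h{\left(\left(-6\right) 5,-184 \right)} - 128\right) + Z = \left(\left(-6\right) 5 - 128\right) - \frac{1}{21539} = \left(-30 - 128\right) - \frac{1}{21539} = -158 - \frac{1}{21539} = - \frac{3403163}{21539}$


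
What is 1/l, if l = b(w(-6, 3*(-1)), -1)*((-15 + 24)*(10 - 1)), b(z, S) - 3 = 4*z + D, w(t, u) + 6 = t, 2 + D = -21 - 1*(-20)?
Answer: -1/3888 ≈ -0.00025720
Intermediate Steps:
D = -3 (D = -2 + (-21 - 1*(-20)) = -2 + (-21 + 20) = -2 - 1 = -3)
w(t, u) = -6 + t
b(z, S) = 4*z (b(z, S) = 3 + (4*z - 3) = 3 + (-3 + 4*z) = 4*z)
l = -3888 (l = (4*(-6 - 6))*((-15 + 24)*(10 - 1)) = (4*(-12))*(9*9) = -48*81 = -3888)
1/l = 1/(-3888) = -1/3888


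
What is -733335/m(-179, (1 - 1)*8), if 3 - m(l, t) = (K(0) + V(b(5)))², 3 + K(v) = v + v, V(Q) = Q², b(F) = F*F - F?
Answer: 733335/157606 ≈ 4.6530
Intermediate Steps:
b(F) = F² - F
K(v) = -3 + 2*v (K(v) = -3 + (v + v) = -3 + 2*v)
m(l, t) = -157606 (m(l, t) = 3 - ((-3 + 2*0) + (5*(-1 + 5))²)² = 3 - ((-3 + 0) + (5*4)²)² = 3 - (-3 + 20²)² = 3 - (-3 + 400)² = 3 - 1*397² = 3 - 1*157609 = 3 - 157609 = -157606)
-733335/m(-179, (1 - 1)*8) = -733335/(-157606) = -733335*(-1/157606) = 733335/157606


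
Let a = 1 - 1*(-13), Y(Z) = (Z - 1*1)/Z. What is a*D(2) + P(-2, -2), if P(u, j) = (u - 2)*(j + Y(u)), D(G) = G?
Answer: 30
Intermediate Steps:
Y(Z) = (-1 + Z)/Z (Y(Z) = (Z - 1)/Z = (-1 + Z)/Z)
P(u, j) = (-2 + u)*(j + (-1 + u)/u) (P(u, j) = (u - 2)*(j + (-1 + u)/u) = (-2 + u)*(j + (-1 + u)/u))
a = 14 (a = 1 + 13 = 14)
a*D(2) + P(-2, -2) = 14*2 + (-3 - 2 - 2*(-2) + 2/(-2) - 2*(-2)) = 28 + (-3 - 2 + 4 + 2*(-½) + 4) = 28 + (-3 - 2 + 4 - 1 + 4) = 28 + 2 = 30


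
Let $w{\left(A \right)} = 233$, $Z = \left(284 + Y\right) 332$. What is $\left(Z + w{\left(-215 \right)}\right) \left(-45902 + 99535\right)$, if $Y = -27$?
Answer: $4588678581$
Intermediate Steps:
$Z = 85324$ ($Z = \left(284 - 27\right) 332 = 257 \cdot 332 = 85324$)
$\left(Z + w{\left(-215 \right)}\right) \left(-45902 + 99535\right) = \left(85324 + 233\right) \left(-45902 + 99535\right) = 85557 \cdot 53633 = 4588678581$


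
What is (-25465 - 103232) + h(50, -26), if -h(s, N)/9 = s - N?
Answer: -129381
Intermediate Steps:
h(s, N) = -9*s + 9*N (h(s, N) = -9*(s - N) = -9*s + 9*N)
(-25465 - 103232) + h(50, -26) = (-25465 - 103232) + (-9*50 + 9*(-26)) = -128697 + (-450 - 234) = -128697 - 684 = -129381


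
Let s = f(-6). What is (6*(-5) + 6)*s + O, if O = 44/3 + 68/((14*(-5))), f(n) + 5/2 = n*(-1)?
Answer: -7382/105 ≈ -70.305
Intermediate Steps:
f(n) = -5/2 - n (f(n) = -5/2 + n*(-1) = -5/2 - n)
s = 7/2 (s = -5/2 - 1*(-6) = -5/2 + 6 = 7/2 ≈ 3.5000)
O = 1438/105 (O = 44*(⅓) + 68/(-70) = 44/3 + 68*(-1/70) = 44/3 - 34/35 = 1438/105 ≈ 13.695)
(6*(-5) + 6)*s + O = (6*(-5) + 6)*(7/2) + 1438/105 = (-30 + 6)*(7/2) + 1438/105 = -24*7/2 + 1438/105 = -84 + 1438/105 = -7382/105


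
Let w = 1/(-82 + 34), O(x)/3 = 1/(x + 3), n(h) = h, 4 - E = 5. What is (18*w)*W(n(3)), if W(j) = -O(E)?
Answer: 9/16 ≈ 0.56250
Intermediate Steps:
E = -1 (E = 4 - 1*5 = 4 - 5 = -1)
O(x) = 3/(3 + x) (O(x) = 3/(x + 3) = 3/(3 + x))
W(j) = -3/2 (W(j) = -3/(3 - 1) = -3/2)
w = -1/48 (w = 1/(-48) = -1/48 ≈ -0.020833)
(18*w)*W(n(3)) = (18*(-1/48))*(-3/2) = -3/8*(-3/2) = 9/16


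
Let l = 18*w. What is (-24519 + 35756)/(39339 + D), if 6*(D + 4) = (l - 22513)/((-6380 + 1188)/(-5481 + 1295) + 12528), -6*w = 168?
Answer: 1768054301400/6189007262419 ≈ 0.28568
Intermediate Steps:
w = -28 (w = -⅙*168 = -28)
l = -504 (l = 18*(-28) = -504)
D = -677543381/157342200 (D = -4 + ((-504 - 22513)/((-6380 + 1188)/(-5481 + 1295) + 12528))/6 = -4 + (-23017/(-5192/(-4186) + 12528))/6 = -4 + (-23017/(-5192*(-1/4186) + 12528))/6 = -4 + (-23017/(2596/2093 + 12528))/6 = -4 + (-23017/26223700/2093)/6 = -4 + (-23017*2093/26223700)/6 = -4 + (⅙)*(-48174581/26223700) = -4 - 48174581/157342200 = -677543381/157342200 ≈ -4.3062)
(-24519 + 35756)/(39339 + D) = (-24519 + 35756)/(39339 - 677543381/157342200) = 11237/(6189007262419/157342200) = 11237*(157342200/6189007262419) = 1768054301400/6189007262419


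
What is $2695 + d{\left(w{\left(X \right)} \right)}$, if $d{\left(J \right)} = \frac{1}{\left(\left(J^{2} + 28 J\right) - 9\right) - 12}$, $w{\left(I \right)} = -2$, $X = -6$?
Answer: $\frac{196734}{73} \approx 2695.0$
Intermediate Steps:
$d{\left(J \right)} = \frac{1}{-21 + J^{2} + 28 J}$ ($d{\left(J \right)} = \frac{1}{\left(-9 + J^{2} + 28 J\right) - 12} = \frac{1}{-21 + J^{2} + 28 J}$)
$2695 + d{\left(w{\left(X \right)} \right)} = 2695 + \frac{1}{-21 + \left(-2\right)^{2} + 28 \left(-2\right)} = 2695 + \frac{1}{-21 + 4 - 56} = 2695 + \frac{1}{-73} = 2695 - \frac{1}{73} = \frac{196734}{73}$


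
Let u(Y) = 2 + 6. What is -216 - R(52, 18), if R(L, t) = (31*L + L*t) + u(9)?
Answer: -2772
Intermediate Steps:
u(Y) = 8
R(L, t) = 8 + 31*L + L*t (R(L, t) = (31*L + L*t) + 8 = 8 + 31*L + L*t)
-216 - R(52, 18) = -216 - (8 + 31*52 + 52*18) = -216 - (8 + 1612 + 936) = -216 - 1*2556 = -216 - 2556 = -2772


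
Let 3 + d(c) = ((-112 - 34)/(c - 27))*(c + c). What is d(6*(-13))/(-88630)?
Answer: 7697/3102050 ≈ 0.0024813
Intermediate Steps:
d(c) = -3 - 292*c/(-27 + c) (d(c) = -3 + ((-112 - 34)/(c - 27))*(c + c) = -3 + (-146/(-27 + c))*(2*c) = -3 - 292*c/(-27 + c))
d(6*(-13))/(-88630) = ((81 - 1770*(-13))/(-27 + 6*(-13)))/(-88630) = ((81 - 295*(-78))/(-27 - 78))*(-1/88630) = ((81 + 23010)/(-105))*(-1/88630) = -1/105*23091*(-1/88630) = -7697/35*(-1/88630) = 7697/3102050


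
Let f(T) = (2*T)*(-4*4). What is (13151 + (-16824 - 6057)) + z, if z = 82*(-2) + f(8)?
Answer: -10150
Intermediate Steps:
f(T) = -32*T (f(T) = (2*T)*(-16) = -32*T)
z = -420 (z = 82*(-2) - 32*8 = -164 - 256 = -420)
(13151 + (-16824 - 6057)) + z = (13151 + (-16824 - 6057)) - 420 = (13151 - 22881) - 420 = -9730 - 420 = -10150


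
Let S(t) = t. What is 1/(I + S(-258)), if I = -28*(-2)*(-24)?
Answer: -1/1602 ≈ -0.00062422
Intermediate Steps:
I = -1344 (I = 56*(-24) = -1344)
1/(I + S(-258)) = 1/(-1344 - 258) = 1/(-1602) = -1/1602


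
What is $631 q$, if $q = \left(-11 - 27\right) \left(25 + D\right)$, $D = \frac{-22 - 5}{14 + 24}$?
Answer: $-582413$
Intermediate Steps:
$D = - \frac{27}{38} \approx -0.71053$
$q = -923$ ($q = \left(-11 - 27\right) \left(25 - \frac{27}{38}\right) = \left(-38\right) \frac{923}{38} = -923$)
$631 q = 631 \left(-923\right) = -582413$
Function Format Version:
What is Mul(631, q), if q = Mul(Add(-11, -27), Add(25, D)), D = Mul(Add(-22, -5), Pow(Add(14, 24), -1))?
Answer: -582413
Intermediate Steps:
D = Rational(-27, 38) (D = Mul(-27, Pow(38, -1)) = Mul(-27, Rational(1, 38)) = Rational(-27, 38) ≈ -0.71053)
q = -923 (q = Mul(Add(-11, -27), Add(25, Rational(-27, 38))) = Mul(-38, Rational(923, 38)) = -923)
Mul(631, q) = Mul(631, -923) = -582413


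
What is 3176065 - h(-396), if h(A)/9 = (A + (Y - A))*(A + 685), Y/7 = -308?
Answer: 8783821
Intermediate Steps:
Y = -2156 (Y = 7*(-308) = -2156)
h(A) = -13291740 - 19404*A (h(A) = 9*((A + (-2156 - A))*(A + 685)) = 9*(-2156*(685 + A)) = 9*(-1476860 - 2156*A) = -13291740 - 19404*A)
3176065 - h(-396) = 3176065 - (-13291740 - 19404*(-396)) = 3176065 - (-13291740 + 7683984) = 3176065 - 1*(-5607756) = 3176065 + 5607756 = 8783821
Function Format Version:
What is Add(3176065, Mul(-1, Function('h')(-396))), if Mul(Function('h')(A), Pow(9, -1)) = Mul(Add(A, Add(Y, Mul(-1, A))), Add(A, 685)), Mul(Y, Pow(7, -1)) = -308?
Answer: 8783821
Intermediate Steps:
Y = -2156 (Y = Mul(7, -308) = -2156)
Function('h')(A) = Add(-13291740, Mul(-19404, A)) (Function('h')(A) = Mul(9, Mul(Add(A, Add(-2156, Mul(-1, A))), Add(A, 685))) = Mul(9, Mul(-2156, Add(685, A))) = Mul(9, Add(-1476860, Mul(-2156, A))) = Add(-13291740, Mul(-19404, A)))
Add(3176065, Mul(-1, Function('h')(-396))) = Add(3176065, Mul(-1, Add(-13291740, Mul(-19404, -396)))) = Add(3176065, Mul(-1, Add(-13291740, 7683984))) = Add(3176065, Mul(-1, -5607756)) = Add(3176065, 5607756) = 8783821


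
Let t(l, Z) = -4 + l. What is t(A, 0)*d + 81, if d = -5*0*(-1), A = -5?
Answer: 81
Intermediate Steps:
d = 0 (d = 0*(-1) = 0)
t(A, 0)*d + 81 = (-4 - 5)*0 + 81 = -9*0 + 81 = 0 + 81 = 81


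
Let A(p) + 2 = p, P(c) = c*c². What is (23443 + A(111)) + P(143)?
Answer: 2947759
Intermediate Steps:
P(c) = c³
A(p) = -2 + p
(23443 + A(111)) + P(143) = (23443 + (-2 + 111)) + 143³ = (23443 + 109) + 2924207 = 23552 + 2924207 = 2947759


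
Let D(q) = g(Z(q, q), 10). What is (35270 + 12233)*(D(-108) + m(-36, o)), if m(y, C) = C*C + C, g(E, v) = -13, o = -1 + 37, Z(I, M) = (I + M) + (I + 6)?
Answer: 62656457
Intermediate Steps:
Z(I, M) = 6 + M + 2*I (Z(I, M) = (I + M) + (6 + I) = 6 + M + 2*I)
o = 36
m(y, C) = C + C**2 (m(y, C) = C**2 + C = C + C**2)
D(q) = -13
(35270 + 12233)*(D(-108) + m(-36, o)) = (35270 + 12233)*(-13 + 36*(1 + 36)) = 47503*(-13 + 36*37) = 47503*(-13 + 1332) = 47503*1319 = 62656457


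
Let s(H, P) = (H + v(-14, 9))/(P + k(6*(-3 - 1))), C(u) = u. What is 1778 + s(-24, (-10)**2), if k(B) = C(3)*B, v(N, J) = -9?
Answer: 49751/28 ≈ 1776.8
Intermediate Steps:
k(B) = 3*B
s(H, P) = (-9 + H)/(-72 + P) (s(H, P) = (H - 9)/(P + 3*(6*(-3 - 1))) = (-9 + H)/(P + 3*(6*(-4))) = (-9 + H)/(P + 3*(-24)) = (-9 + H)/(P - 72) = (-9 + H)/(-72 + P))
1778 + s(-24, (-10)**2) = 1778 + (-9 - 24)/(-72 + (-10)**2) = 1778 - 33/(-72 + 100) = 1778 - 33/28 = 49751/28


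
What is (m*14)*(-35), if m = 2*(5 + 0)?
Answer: -4900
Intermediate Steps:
m = 10 (m = 2*5 = 10)
(m*14)*(-35) = (10*14)*(-35) = 140*(-35) = -4900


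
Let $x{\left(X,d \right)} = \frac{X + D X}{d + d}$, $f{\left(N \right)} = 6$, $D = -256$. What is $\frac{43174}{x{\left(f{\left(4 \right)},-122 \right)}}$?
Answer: $\frac{5267228}{765} \approx 6885.3$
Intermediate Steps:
$x{\left(X,d \right)} = - \frac{255 X}{2 d}$ ($x{\left(X,d \right)} = \frac{X - 256 X}{d + d} = \frac{\left(-255\right) X}{2 d} = - 255 X \frac{1}{2 d} = - \frac{255 X}{2 d}$)
$\frac{43174}{x{\left(f{\left(4 \right)},-122 \right)}} = \frac{43174}{\left(- \frac{255}{2}\right) 6 \frac{1}{-122}} = \frac{43174}{\left(- \frac{255}{2}\right) 6 \left(- \frac{1}{122}\right)} = \frac{43174}{\frac{765}{122}} = 43174 \cdot \frac{122}{765} = \frac{5267228}{765}$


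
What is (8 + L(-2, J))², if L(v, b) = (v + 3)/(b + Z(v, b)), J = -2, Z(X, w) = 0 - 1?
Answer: 529/9 ≈ 58.778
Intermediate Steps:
Z(X, w) = -1
L(v, b) = (3 + v)/(-1 + b) (L(v, b) = (v + 3)/(b - 1) = (3 + v)/(-1 + b))
(8 + L(-2, J))² = (8 + (3 - 2)/(-1 - 2))² = (8 + 1/(-3))² = (8 - ⅓*1)² = (8 - ⅓)² = (23/3)² = 529/9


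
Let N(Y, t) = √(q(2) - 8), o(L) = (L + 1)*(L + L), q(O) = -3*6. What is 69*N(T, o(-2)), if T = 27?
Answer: 69*I*√26 ≈ 351.83*I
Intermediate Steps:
q(O) = -18
o(L) = 2*L*(1 + L) (o(L) = (1 + L)*(2*L) = 2*L*(1 + L))
N(Y, t) = I*√26 (N(Y, t) = √(-18 - 8) = √(-26) = I*√26)
69*N(T, o(-2)) = 69*(I*√26) = 69*I*√26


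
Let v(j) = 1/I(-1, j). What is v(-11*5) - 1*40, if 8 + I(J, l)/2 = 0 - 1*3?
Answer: -881/22 ≈ -40.045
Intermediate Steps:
I(J, l) = -22 (I(J, l) = -16 + 2*(0 - 1*3) = -16 + 2*(0 - 3) = -16 + 2*(-3) = -16 - 6 = -22)
v(j) = -1/22 (v(j) = 1/(-22) = -1/22)
v(-11*5) - 1*40 = -1/22 - 1*40 = -1/22 - 40 = -881/22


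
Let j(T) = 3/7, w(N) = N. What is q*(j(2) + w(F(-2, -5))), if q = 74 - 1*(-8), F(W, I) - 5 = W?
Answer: 1968/7 ≈ 281.14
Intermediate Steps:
F(W, I) = 5 + W
q = 82 (q = 74 + 8 = 82)
j(T) = 3/7 (j(T) = 3*(⅐) = 3/7)
q*(j(2) + w(F(-2, -5))) = 82*(3/7 + (5 - 2)) = 82*(3/7 + 3) = 82*(24/7) = 1968/7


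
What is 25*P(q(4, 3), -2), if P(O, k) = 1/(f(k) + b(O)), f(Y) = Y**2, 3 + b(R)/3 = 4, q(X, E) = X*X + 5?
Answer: 25/7 ≈ 3.5714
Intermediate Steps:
q(X, E) = 5 + X**2 (q(X, E) = X**2 + 5 = 5 + X**2)
b(R) = 3 (b(R) = -9 + 3*4 = -9 + 12 = 3)
P(O, k) = 1/(3 + k**2) (P(O, k) = 1/(k**2 + 3) = 1/(3 + k**2))
25*P(q(4, 3), -2) = 25/(3 + (-2)**2) = 25/(3 + 4) = 25/7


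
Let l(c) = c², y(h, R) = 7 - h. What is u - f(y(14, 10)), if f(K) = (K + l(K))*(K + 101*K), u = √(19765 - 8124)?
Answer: 29988 + √11641 ≈ 30096.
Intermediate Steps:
u = √11641 ≈ 107.89
f(K) = 102*K*(K + K²) (f(K) = (K + K²)*(K + 101*K) = (K + K²)*(102*K) = 102*K*(K + K²))
u - f(y(14, 10)) = √11641 - 102*(7 - 1*14)²*(1 + (7 - 1*14)) = √11641 - 102*(7 - 14)²*(1 + (7 - 14)) = √11641 - 102*(-7)²*(1 - 7) = √11641 - 102*49*(-6) = √11641 - 1*(-29988) = √11641 + 29988 = 29988 + √11641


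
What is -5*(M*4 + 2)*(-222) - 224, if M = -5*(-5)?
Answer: 112996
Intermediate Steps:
M = 25
-5*(M*4 + 2)*(-222) - 224 = -5*(25*4 + 2)*(-222) - 224 = -5*(100 + 2)*(-222) - 224 = -5*102*(-222) - 224 = -510*(-222) - 224 = 113220 - 224 = 112996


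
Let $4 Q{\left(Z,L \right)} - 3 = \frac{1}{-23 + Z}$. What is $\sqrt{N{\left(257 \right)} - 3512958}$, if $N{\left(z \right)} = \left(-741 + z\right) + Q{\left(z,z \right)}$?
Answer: $\frac{i \sqrt{85503106234}}{156} \approx 1874.4 i$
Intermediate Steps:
$Q{\left(Z,L \right)} = \frac{3}{4} + \frac{1}{4 \left(-23 + Z\right)}$
$N{\left(z \right)} = -741 + z + \frac{-68 + 3 z}{4 \left(-23 + z\right)}$ ($N{\left(z \right)} = \left(-741 + z\right) + \frac{-68 + 3 z}{4 \left(-23 + z\right)} = -741 + z + \frac{-68 + 3 z}{4 \left(-23 + z\right)}$)
$\sqrt{N{\left(257 \right)} - 3512958} = \sqrt{\frac{17026 + 257^{2} - \frac{784621}{4}}{-23 + 257} - 3512958} = \sqrt{\frac{17026 + 66049 - \frac{784621}{4}}{234} - 3512958} = \sqrt{\frac{1}{234} \left(- \frac{452321}{4}\right) - 3512958} = \sqrt{- \frac{452321}{936} - 3512958} = \sqrt{- \frac{3288581009}{936}} = \frac{i \sqrt{85503106234}}{156}$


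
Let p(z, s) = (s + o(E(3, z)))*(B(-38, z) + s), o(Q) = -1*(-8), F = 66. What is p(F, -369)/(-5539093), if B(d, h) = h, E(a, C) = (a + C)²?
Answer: -109383/5539093 ≈ -0.019747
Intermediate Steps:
E(a, C) = (C + a)²
o(Q) = 8
p(z, s) = (8 + s)*(s + z) (p(z, s) = (s + 8)*(z + s) = (8 + s)*(s + z))
p(F, -369)/(-5539093) = ((-369)² + 8*(-369) + 8*66 - 369*66)/(-5539093) = (136161 - 2952 + 528 - 24354)*(-1/5539093) = 109383*(-1/5539093) = -109383/5539093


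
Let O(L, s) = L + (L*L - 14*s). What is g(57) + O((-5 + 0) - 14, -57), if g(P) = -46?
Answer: 1094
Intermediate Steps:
O(L, s) = L + L² - 14*s (O(L, s) = L + (L² - 14*s) = L + L² - 14*s)
g(57) + O((-5 + 0) - 14, -57) = -46 + (((-5 + 0) - 14) + ((-5 + 0) - 14)² - 14*(-57)) = -46 + ((-5 - 14) + (-5 - 14)² + 798) = -46 + (-19 + (-19)² + 798) = -46 + (-19 + 361 + 798) = -46 + 1140 = 1094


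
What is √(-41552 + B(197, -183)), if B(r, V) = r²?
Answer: I*√2743 ≈ 52.374*I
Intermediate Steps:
√(-41552 + B(197, -183)) = √(-41552 + 197²) = √(-41552 + 38809) = √(-2743) = I*√2743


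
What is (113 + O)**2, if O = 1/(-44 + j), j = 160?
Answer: 171845881/13456 ≈ 12771.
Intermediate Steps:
O = 1/116 (O = 1/(-44 + 160) = 1/116 ≈ 0.0086207)
(113 + O)**2 = (113 + 1/116)**2 = (13109/116)**2 = 171845881/13456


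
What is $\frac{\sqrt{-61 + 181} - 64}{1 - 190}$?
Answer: $\frac{64}{189} - \frac{2 \sqrt{30}}{189} \approx 0.28066$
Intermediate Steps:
$\frac{\sqrt{-61 + 181} - 64}{1 - 190} = \frac{\sqrt{120} - 64}{-189} = \left(2 \sqrt{30} - 64\right) \left(- \frac{1}{189}\right) = \left(-64 + 2 \sqrt{30}\right) \left(- \frac{1}{189}\right) = \frac{64}{189} - \frac{2 \sqrt{30}}{189}$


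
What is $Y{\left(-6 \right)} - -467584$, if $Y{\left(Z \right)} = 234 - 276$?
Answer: $467542$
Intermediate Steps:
$Y{\left(Z \right)} = -42$ ($Y{\left(Z \right)} = 234 - 276 = -42$)
$Y{\left(-6 \right)} - -467584 = -42 - -467584 = -42 + 467584 = 467542$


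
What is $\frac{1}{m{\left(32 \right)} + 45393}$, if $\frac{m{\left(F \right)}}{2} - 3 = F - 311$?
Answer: $\frac{1}{44841} \approx 2.2301 \cdot 10^{-5}$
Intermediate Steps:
$m{\left(F \right)} = -616 + 2 F$ ($m{\left(F \right)} = 6 + 2 \left(F - 311\right) = 6 + 2 \left(-311 + F\right) = 6 + \left(-622 + 2 F\right) = -616 + 2 F$)
$\frac{1}{m{\left(32 \right)} + 45393} = \frac{1}{\left(-616 + 2 \cdot 32\right) + 45393} = \frac{1}{\left(-616 + 64\right) + 45393} = \frac{1}{-552 + 45393} = \frac{1}{44841}$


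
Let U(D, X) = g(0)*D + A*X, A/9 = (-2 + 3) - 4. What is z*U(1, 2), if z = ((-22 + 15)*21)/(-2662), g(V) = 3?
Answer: -7497/2662 ≈ -2.8163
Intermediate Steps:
A = -27 (A = 9*((-2 + 3) - 4) = 9*(1 - 4) = 9*(-3) = -27)
z = 147/2662 (z = -7*21*(-1/2662) = -147*(-1/2662) = 147/2662 ≈ 0.055222)
U(D, X) = -27*X + 3*D (U(D, X) = 3*D - 27*X = -27*X + 3*D)
z*U(1, 2) = 147*(-27*2 + 3*1)/2662 = 147*(-54 + 3)/2662 = (147/2662)*(-51) = -7497/2662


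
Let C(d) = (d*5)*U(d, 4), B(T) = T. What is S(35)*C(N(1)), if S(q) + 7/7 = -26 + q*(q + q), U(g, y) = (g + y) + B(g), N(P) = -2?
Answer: 0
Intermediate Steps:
U(g, y) = y + 2*g (U(g, y) = (g + y) + g = y + 2*g)
C(d) = 5*d*(4 + 2*d) (C(d) = (d*5)*(4 + 2*d) = (5*d)*(4 + 2*d) = 5*d*(4 + 2*d))
S(q) = -27 + 2*q² (S(q) = -1 + (-26 + q*(q + q)) = -1 + (-26 + q*(2*q)) = -1 + (-26 + 2*q²) = -27 + 2*q²)
S(35)*C(N(1)) = (-27 + 2*35²)*(10*(-2)*(2 - 2)) = (-27 + 2*1225)*(10*(-2)*0) = (-27 + 2450)*0 = 2423*0 = 0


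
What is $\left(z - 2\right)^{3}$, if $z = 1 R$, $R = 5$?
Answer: $27$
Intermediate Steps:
$z = 5$ ($z = 1 \cdot 5 = 5$)
$\left(z - 2\right)^{3} = \left(5 - 2\right)^{3} = 3^{3} = 27$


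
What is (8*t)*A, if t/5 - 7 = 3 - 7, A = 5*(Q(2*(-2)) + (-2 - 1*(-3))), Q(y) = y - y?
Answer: 600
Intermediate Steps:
Q(y) = 0
A = 5 (A = 5*(0 + (-2 - 1*(-3))) = 5*(0 + (-2 + 3)) = 5*(0 + 1) = 5*1 = 5)
t = 15 (t = 35 + 5*(3 - 7) = 35 + 5*(-4) = 35 - 20 = 15)
(8*t)*A = (8*15)*5 = 120*5 = 600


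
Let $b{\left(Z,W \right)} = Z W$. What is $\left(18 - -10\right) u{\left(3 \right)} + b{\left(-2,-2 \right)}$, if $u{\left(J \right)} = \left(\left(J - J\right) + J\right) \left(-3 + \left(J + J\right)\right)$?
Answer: $256$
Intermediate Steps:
$u{\left(J \right)} = J \left(-3 + 2 J\right)$ ($u{\left(J \right)} = \left(0 + J\right) \left(-3 + 2 J\right) = J \left(-3 + 2 J\right)$)
$b{\left(Z,W \right)} = W Z$
$\left(18 - -10\right) u{\left(3 \right)} + b{\left(-2,-2 \right)} = \left(18 - -10\right) 3 \left(-3 + 2 \cdot 3\right) - -4 = \left(18 + 10\right) 3 \left(-3 + 6\right) + 4 = 28 \cdot 3 \cdot 3 + 4 = 28 \cdot 9 + 4 = 252 + 4 = 256$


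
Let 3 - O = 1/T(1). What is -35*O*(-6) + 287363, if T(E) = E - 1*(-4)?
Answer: 287951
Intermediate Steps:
T(E) = 4 + E (T(E) = E + 4 = 4 + E)
O = 14/5 (O = 3 - 1/(4 + 1) = 3 - 1/5 = 14/5 ≈ 2.8000)
-35*O*(-6) + 287363 = -35*14/5*(-6) + 287363 = -98*(-6) + 287363 = 588 + 287363 = 287951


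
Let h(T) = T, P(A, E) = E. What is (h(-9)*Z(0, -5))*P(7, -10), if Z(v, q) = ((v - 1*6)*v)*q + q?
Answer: -450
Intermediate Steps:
Z(v, q) = q + q*v*(-6 + v) (Z(v, q) = ((v - 6)*v)*q + q = ((-6 + v)*v)*q + q = (v*(-6 + v))*q + q = q*v*(-6 + v) + q = q + q*v*(-6 + v))
(h(-9)*Z(0, -5))*P(7, -10) = -(-45)*(1 + 0**2 - 6*0)*(-10) = -(-45)*(1 + 0 + 0)*(-10) = -(-45)*(-10) = -9*(-5)*(-10) = 45*(-10) = -450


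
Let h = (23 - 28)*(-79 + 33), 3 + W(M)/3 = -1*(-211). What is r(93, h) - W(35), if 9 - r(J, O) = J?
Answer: -708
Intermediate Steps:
W(M) = 624 (W(M) = -9 + 3*(-1*(-211)) = -9 + 3*211 = -9 + 633 = 624)
h = 230 (h = -5*(-46) = 230)
r(J, O) = 9 - J
r(93, h) - W(35) = (9 - 1*93) - 1*624 = (9 - 93) - 624 = -84 - 624 = -708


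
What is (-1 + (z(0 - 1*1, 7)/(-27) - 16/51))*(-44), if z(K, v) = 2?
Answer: 28028/459 ≈ 61.063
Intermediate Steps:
(-1 + (z(0 - 1*1, 7)/(-27) - 16/51))*(-44) = (-1 + (2/(-27) - 16/51))*(-44) = (-1 + (2*(-1/27) - 16*1/51))*(-44) = (-1 + (-2/27 - 16/51))*(-44) = (-1 - 178/459)*(-44) = -637/459*(-44) = 28028/459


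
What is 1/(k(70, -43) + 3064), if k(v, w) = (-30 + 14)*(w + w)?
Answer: 1/4440 ≈ 0.00022523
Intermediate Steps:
k(v, w) = -32*w
1/(k(70, -43) + 3064) = 1/(-32*(-43) + 3064) = 1/(1376 + 3064) = 1/4440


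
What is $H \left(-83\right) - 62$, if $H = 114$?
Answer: $-9524$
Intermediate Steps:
$H \left(-83\right) - 62 = 114 \left(-83\right) - 62 = -9462 - 62 = -9524$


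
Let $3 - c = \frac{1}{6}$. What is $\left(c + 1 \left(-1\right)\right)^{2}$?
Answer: $\frac{121}{36} \approx 3.3611$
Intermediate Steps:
$c = \frac{17}{6}$ ($c = 3 - \frac{1}{6} = \frac{17}{6} \approx 2.8333$)
$\left(c + 1 \left(-1\right)\right)^{2} = \left(\frac{17}{6} + 1 \left(-1\right)\right)^{2} = \left(\frac{17}{6} - 1\right)^{2} = \left(\frac{11}{6}\right)^{2} = \frac{121}{36}$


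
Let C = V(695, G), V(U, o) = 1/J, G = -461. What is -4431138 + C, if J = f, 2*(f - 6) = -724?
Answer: -1577485129/356 ≈ -4.4311e+6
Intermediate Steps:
f = -356 (f = 6 + (½)*(-724) = 6 - 362 = -356)
J = -356
V(U, o) = -1/356 (V(U, o) = 1/(-356) = -1/356)
C = -1/356 ≈ -0.0028090
-4431138 + C = -4431138 - 1/356 = -1577485129/356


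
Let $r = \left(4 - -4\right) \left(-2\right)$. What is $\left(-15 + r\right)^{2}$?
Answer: $961$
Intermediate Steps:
$r = -16$ ($r = \left(4 + 4\right) \left(-2\right) = 8 \left(-2\right) = -16$)
$\left(-15 + r\right)^{2} = \left(-15 - 16\right)^{2} = \left(-31\right)^{2} = 961$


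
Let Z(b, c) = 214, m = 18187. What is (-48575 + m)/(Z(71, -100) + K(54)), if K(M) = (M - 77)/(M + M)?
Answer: -3281904/23089 ≈ -142.14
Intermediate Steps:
K(M) = (-77 + M)/(2*M) (K(M) = (-77 + M)/((2*M)) = (-77 + M)*(1/(2*M)) = (-77 + M)/(2*M))
(-48575 + m)/(Z(71, -100) + K(54)) = (-48575 + 18187)/(214 + (½)*(-77 + 54)/54) = -30388/(214 + (½)*(1/54)*(-23)) = -30388/(214 - 23/108) = -30388/23089/108 = -30388*108/23089 = -3281904/23089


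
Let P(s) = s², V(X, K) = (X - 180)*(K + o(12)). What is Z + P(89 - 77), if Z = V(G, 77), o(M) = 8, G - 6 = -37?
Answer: -17791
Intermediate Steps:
G = -31 (G = 6 - 37 = -31)
V(X, K) = (-180 + X)*(8 + K) (V(X, K) = (X - 180)*(K + 8) = (-180 + X)*(8 + K))
Z = -17935 (Z = -1440 - 180*77 + 8*(-31) + 77*(-31) = -1440 - 13860 - 248 - 2387 = -17935)
Z + P(89 - 77) = -17935 + (89 - 77)² = -17935 + 12² = -17935 + 144 = -17791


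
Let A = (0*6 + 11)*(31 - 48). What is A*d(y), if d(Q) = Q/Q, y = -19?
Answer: -187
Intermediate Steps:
A = -187 (A = (0 + 11)*(-17) = 11*(-17) = -187)
d(Q) = 1
A*d(y) = -187*1 = -187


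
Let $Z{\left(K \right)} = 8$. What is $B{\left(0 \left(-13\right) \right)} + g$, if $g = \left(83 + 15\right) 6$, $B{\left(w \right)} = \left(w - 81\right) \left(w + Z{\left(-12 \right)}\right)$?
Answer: $-60$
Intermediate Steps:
$B{\left(w \right)} = \left(-81 + w\right) \left(8 + w\right)$ ($B{\left(w \right)} = \left(w - 81\right) \left(w + 8\right) = \left(-81 + w\right) \left(8 + w\right)$)
$g = 588$ ($g = 98 \cdot 6 = 588$)
$B{\left(0 \left(-13\right) \right)} + g = \left(-648 + \left(0 \left(-13\right)\right)^{2} - 73 \cdot 0 \left(-13\right)\right) + 588 = \left(-648 + 0^{2} - 0\right) + 588 = \left(-648 + 0 + 0\right) + 588 = -648 + 588 = -60$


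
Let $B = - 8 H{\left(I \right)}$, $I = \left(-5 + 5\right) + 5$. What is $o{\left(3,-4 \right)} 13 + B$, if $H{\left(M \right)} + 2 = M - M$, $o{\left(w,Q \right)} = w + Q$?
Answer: $3$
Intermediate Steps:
$o{\left(w,Q \right)} = Q + w$
$I = 5$ ($I = 0 + 5 = 5$)
$H{\left(M \right)} = -2$ ($H{\left(M \right)} = -2 + \left(M - M\right) = -2 + 0 = -2$)
$B = 16$ ($B = \left(-8\right) \left(-2\right) = 16$)
$o{\left(3,-4 \right)} 13 + B = \left(-4 + 3\right) 13 + 16 = \left(-1\right) 13 + 16 = -13 + 16 = 3$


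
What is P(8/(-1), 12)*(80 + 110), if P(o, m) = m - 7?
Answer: 950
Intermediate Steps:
P(o, m) = -7 + m
P(8/(-1), 12)*(80 + 110) = (-7 + 12)*(80 + 110) = 5*190 = 950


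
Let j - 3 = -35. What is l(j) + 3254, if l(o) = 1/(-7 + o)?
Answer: 126905/39 ≈ 3254.0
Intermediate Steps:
j = -32 (j = 3 - 35 = -32)
l(j) + 3254 = 1/(-7 - 32) + 3254 = 1/(-39) + 3254 = -1/39 + 3254 = 126905/39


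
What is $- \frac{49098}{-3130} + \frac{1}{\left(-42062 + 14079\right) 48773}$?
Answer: $\frac{33504839972026}{2135935254335} \approx 15.686$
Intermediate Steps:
$- \frac{49098}{-3130} + \frac{1}{\left(-42062 + 14079\right) 48773} = \left(-49098\right) \left(- \frac{1}{3130}\right) + \frac{1}{-27983} \cdot \frac{1}{48773} = \frac{24549}{1565} - \frac{1}{1364814859} = \frac{33504839972026}{2135935254335}$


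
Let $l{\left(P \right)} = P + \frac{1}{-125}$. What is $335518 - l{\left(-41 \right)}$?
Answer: $\frac{41944876}{125} \approx 3.3556 \cdot 10^{5}$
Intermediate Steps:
$l{\left(P \right)} = - \frac{1}{125} + P$ ($l{\left(P \right)} = P - \frac{1}{125} = - \frac{1}{125} + P$)
$335518 - l{\left(-41 \right)} = 335518 - \left(- \frac{1}{125} - 41\right) = 335518 - - \frac{5126}{125} = 335518 + \frac{5126}{125} = \frac{41944876}{125}$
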